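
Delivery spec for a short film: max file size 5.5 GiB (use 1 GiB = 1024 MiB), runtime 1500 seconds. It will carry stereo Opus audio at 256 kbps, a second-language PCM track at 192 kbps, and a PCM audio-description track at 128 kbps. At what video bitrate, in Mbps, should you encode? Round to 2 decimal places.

30.92 Mbps

Budget: 5.5 GiB = 47244.6 Mb.
Total bitrate budget: 47244.6 Mb / 1500 s = 31.496 Mbps.
Audio total: 256 + 192 + 128 = 576 kbps = 0.576 Mbps.
Video: 31.496 − 0.576 = 30.920 Mbps.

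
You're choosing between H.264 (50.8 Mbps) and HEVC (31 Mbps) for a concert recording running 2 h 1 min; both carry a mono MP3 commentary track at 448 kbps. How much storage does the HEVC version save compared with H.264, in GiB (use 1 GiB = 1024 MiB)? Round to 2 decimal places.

2 h 1 min = 121 min = 7260 s
Audio: 448 kbps = 0.448 Mbps.
H.264: 51.248 Mbps × 7260 s = 372060.5 Mb = 43.314 GiB.
HEVC: 31.448 Mbps × 7260 s = 228312.5 Mb = 26.579 GiB.
Saving: 43.314 − 26.579 = 16.734 GiB.

16.73 GiB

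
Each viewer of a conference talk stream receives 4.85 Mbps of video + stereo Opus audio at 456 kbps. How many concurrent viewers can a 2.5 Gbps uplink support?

Audio: 456 kbps = 0.456 Mbps.
Per-viewer media rate: 5.306 Mbps.
2.5 Gbps = 2,500 Mbps; 2,500 / 5.306 = 471.16 → 471 viewers.

471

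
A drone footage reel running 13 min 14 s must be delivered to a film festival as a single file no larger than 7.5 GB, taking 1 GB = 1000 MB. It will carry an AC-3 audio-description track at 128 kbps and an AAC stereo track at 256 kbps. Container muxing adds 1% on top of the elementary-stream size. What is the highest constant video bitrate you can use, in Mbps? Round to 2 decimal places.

74.43 Mbps

Budget: 7.5 GB = 60000.0 Mb.
Stream payload after overhead: 60000.0 / 1.01 = 59405.9 Mb.
13 min 14 s = 794 s
Total bitrate budget: 59405.9 Mb / 794 s = 74.819 Mbps.
Audio total: 128 + 256 = 384 kbps = 0.384 Mbps.
Video: 74.819 − 0.384 = 74.435 Mbps.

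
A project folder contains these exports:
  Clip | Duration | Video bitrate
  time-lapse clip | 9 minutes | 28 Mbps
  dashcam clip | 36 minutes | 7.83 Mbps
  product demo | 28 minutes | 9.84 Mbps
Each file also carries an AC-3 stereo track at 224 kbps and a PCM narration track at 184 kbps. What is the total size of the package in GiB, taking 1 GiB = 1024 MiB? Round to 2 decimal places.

Audio total: 224 + 184 = 408 kbps = 0.408 Mbps.
time-lapse clip: 28.408 Mbps × 540 s = 15340.3 Mb
dashcam clip: 8.238 Mbps × 2160 s = 17794.1 Mb
product demo: 10.248 Mbps × 1680 s = 17216.6 Mb
Total: 50351.0 Mb = 6293.9 MB.
= 5.862 GiB.

5.86 GiB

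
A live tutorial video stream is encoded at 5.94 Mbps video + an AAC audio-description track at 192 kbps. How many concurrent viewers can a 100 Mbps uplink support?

16

Audio: 192 kbps = 0.192 Mbps.
Per-viewer media rate: 6.132 Mbps.
100 Mbps = 100.0 Mbps; 100.0 / 6.132 = 16.31 → 16 viewers.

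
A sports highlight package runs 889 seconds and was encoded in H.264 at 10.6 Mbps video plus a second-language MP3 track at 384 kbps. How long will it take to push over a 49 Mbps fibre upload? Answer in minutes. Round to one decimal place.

Audio: 384 kbps = 0.384 Mbps.
Total bitrate: 10.984 Mbps.
File: 10.984 Mbps × 889 s = 9764.8 Mb.
At 49 Mbps: 9764.8 / 49 = 199.3 s ≈ 3.32 minutes.

3.3 minutes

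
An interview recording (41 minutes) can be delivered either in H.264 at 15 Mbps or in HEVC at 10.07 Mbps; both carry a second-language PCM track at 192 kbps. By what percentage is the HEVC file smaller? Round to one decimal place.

41 min = 2460 s
Audio: 192 kbps = 0.192 Mbps.
H.264: 15.192 Mbps × 2460 s = 37372.3 Mb = 4.351 GiB.
HEVC: 10.262 Mbps × 2460 s = 25244.5 Mb = 2.939 GiB.
Reduction: (1 − 2.939/4.351) × 100 = 32.45%.

32.5%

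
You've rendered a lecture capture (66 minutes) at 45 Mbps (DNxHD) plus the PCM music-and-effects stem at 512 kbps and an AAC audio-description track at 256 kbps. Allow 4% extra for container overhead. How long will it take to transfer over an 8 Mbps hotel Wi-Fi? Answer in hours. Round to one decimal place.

66 min = 3960 s
Audio total: 512 + 256 = 768 kbps = 0.768 Mbps.
Total bitrate: 45.768 Mbps.
File: 45.768 Mbps × 3960 s = 181241.3 Mb.
With 4% container overhead: ×1.04. → 188490.9 Mb.
At 8 Mbps: 188490.9 / 8 = 23561.4 s ≈ 6.54 hours.

6.5 hours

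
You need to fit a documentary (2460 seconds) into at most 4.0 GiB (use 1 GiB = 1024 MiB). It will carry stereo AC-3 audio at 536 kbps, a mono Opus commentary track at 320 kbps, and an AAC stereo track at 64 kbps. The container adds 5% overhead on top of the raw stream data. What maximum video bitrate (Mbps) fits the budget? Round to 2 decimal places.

Budget: 4.0 GiB = 34359.7 Mb.
Stream payload after overhead: 34359.7 / 1.05 = 32723.6 Mb.
Total bitrate budget: 32723.6 Mb / 2460 s = 13.302 Mbps.
Audio total: 536 + 320 + 64 = 920 kbps = 0.920 Mbps.
Video: 13.302 − 0.920 = 12.382 Mbps.

12.38 Mbps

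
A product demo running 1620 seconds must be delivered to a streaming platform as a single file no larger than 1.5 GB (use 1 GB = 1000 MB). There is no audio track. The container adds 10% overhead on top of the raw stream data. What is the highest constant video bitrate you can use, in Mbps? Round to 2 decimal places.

6.73 Mbps

Budget: 1.5 GB = 12000.0 Mb.
Stream payload after overhead: 12000.0 / 1.10 = 10909.1 Mb.
Total bitrate budget: 10909.1 Mb / 1620 s = 6.734 Mbps.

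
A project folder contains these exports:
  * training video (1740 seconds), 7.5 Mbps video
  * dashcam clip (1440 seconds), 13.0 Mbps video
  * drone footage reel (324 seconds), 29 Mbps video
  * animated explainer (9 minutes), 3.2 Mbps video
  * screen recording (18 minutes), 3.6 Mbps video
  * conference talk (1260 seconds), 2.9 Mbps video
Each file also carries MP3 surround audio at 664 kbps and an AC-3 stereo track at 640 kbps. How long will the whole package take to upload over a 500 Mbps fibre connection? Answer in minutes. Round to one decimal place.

2.0 minutes

Audio total: 664 + 640 = 1304 kbps = 1.304 Mbps.
training video: 8.804 Mbps × 1740 s = 15319.0 Mb
dashcam clip: 14.304 Mbps × 1440 s = 20597.8 Mb
drone footage reel: 30.304 Mbps × 324 s = 9818.5 Mb
animated explainer: 4.504 Mbps × 540 s = 2432.2 Mb
screen recording: 4.904 Mbps × 1080 s = 5296.3 Mb
conference talk: 4.204 Mbps × 1260 s = 5297.0 Mb
Total: 58760.7 Mb = 7345.1 MB.
At 500 Mbps: 58760.7 / 500 = 118 s ≈ 1.96 minutes.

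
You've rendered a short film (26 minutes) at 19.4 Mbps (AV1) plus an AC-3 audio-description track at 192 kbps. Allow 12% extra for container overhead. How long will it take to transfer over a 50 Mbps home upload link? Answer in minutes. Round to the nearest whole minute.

26 min = 1560 s
Audio: 192 kbps = 0.192 Mbps.
Total bitrate: 19.592 Mbps.
File: 19.592 Mbps × 1560 s = 30563.5 Mb.
With 12% container overhead: ×1.12. → 34231.1 Mb.
At 50 Mbps: 34231.1 / 50 = 684.6 s ≈ 11.4 minutes.

11 minutes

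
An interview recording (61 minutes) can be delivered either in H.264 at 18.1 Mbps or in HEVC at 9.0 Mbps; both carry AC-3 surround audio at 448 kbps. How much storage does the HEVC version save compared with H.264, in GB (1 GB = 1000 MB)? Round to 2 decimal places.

4.16 GB

61 min = 3660 s
Audio: 448 kbps = 0.448 Mbps.
H.264: 18.548 Mbps × 3660 s = 67885.7 Mb = 8.486 GB.
HEVC: 9.448 Mbps × 3660 s = 34579.7 Mb = 4.322 GB.
Saving: 8.486 − 4.322 = 4.163 GB.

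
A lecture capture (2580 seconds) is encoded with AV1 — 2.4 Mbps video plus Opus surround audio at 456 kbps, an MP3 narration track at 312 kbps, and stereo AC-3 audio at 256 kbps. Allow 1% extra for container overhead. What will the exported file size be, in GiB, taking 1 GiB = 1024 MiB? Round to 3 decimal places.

Audio total: 456 + 312 + 256 = 1024 kbps = 1.024 Mbps.
Total bitrate: 2.4 + 1.024 = 3.424 Mbps.
Stream data: 3.424 Mbps × 2580 s = 8833.9 Mb.
With 1% container overhead: ×1.01.
8,922 Mb = 1,115,282,400 bytes ÷ 1,073,741,824 = 1.039 GiB.

1.039 GiB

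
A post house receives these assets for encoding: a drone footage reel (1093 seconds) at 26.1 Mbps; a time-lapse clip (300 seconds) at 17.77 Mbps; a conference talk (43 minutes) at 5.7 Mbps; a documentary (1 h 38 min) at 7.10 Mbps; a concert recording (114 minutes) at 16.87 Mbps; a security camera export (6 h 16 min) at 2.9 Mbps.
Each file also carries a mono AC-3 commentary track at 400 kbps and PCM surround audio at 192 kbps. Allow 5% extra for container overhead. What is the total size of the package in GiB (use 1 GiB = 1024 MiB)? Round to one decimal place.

Audio total: 400 + 192 = 592 kbps = 0.592 Mbps.
drone footage reel: 26.692 Mbps × 1093 s × 1.05 = 30633.1 Mb
time-lapse clip: 18.362 Mbps × 300 s × 1.05 = 5784.0 Mb
conference talk: 6.292 Mbps × 2580 s × 1.05 = 17045.0 Mb
documentary: 7.692 Mbps × 5880 s × 1.05 = 47490.4 Mb
concert recording: 17.462 Mbps × 6840 s × 1.05 = 125412.1 Mb
security camera export: 3.492 Mbps × 22560 s × 1.05 = 82718.5 Mb
Total: 309083.1 Mb = 38635.4 MB.
= 35.98 GiB.

36.0 GiB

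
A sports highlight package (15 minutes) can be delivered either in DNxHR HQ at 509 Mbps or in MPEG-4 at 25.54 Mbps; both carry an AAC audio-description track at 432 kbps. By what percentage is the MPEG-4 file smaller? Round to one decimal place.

94.9%

15 min = 900 s
Audio: 432 kbps = 0.432 Mbps.
DNxHR HQ: 509.432 Mbps × 900 s = 458488.8 Mb = 57.311 GB.
MPEG-4: 25.972 Mbps × 900 s = 23374.8 Mb = 2.922 GB.
Reduction: (1 − 2.922/57.311) × 100 = 94.90%.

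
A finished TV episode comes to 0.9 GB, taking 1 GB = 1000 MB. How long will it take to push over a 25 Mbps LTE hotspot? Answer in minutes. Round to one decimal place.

4.8 minutes

File: 0.9 GB = 7200.0 Mb.
At 25 Mbps: 7200.0 / 25 = 288.0 s ≈ 4.8 minutes.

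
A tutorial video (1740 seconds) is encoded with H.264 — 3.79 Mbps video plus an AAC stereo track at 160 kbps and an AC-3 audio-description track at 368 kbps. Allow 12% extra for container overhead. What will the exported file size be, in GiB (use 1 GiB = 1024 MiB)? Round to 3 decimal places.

0.980 GiB

Audio total: 160 + 368 = 528 kbps = 0.528 Mbps.
Total bitrate: 3.79 + 0.528 = 4.318 Mbps.
Stream data: 4.318 Mbps × 1740 s = 7513.3 Mb.
With 12% container overhead: ×1.12.
8,415 Mb = 1,051,864,800 bytes ÷ 1,073,741,824 = 0.9796 GiB.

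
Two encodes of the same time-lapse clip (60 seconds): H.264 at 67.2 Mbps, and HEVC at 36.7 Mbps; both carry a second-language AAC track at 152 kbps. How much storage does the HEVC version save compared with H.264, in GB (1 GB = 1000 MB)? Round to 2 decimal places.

0.23 GB

Audio: 152 kbps = 0.152 Mbps.
H.264: 67.352 Mbps × 60 s = 4041.1 Mb = 0.505 GB.
HEVC: 36.852 Mbps × 60 s = 2211.1 Mb = 0.276 GB.
Saving: 0.505 − 0.276 = 0.229 GB.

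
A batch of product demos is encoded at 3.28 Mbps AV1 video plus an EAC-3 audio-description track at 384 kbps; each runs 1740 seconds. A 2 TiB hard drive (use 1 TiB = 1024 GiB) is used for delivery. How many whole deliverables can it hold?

2759

Audio: 384 kbps = 0.384 Mbps.
Total bitrate: 3.664 Mbps.
Per item: 3.664 Mbps × 1740 s = 6,375 Mb = 796.9 MB.
Capacity: 2 TiB = 17,592,186 Mb; 2759.40 items → 2759 complete.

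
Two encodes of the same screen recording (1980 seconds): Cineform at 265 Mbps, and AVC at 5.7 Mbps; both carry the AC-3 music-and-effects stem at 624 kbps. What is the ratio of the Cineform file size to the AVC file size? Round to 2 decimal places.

42.00

Audio: 624 kbps = 0.624 Mbps.
Cineform: 265.624 Mbps × 1980 s = 525935.5 Mb = 65.742 GB.
AVC: 6.324 Mbps × 1980 s = 12521.5 Mb = 1.565 GB.
Ratio: 65.742 / 1.565 = 42.003.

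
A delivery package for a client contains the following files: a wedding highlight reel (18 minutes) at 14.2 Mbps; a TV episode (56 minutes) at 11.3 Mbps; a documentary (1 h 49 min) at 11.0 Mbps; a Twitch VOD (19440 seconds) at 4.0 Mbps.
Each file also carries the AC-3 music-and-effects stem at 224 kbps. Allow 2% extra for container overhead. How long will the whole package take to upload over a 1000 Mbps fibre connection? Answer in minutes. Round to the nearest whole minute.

Audio: 224 kbps = 0.224 Mbps.
wedding highlight reel: 14.424 Mbps × 1080 s × 1.02 = 15889.5 Mb
TV episode: 11.524 Mbps × 3360 s × 1.02 = 39495.1 Mb
documentary: 11.224 Mbps × 6540 s × 1.02 = 74873.1 Mb
Twitch VOD: 4.224 Mbps × 19440 s × 1.02 = 83756.9 Mb
Total: 214014.4 Mb = 26751.8 MB.
At 1000 Mbps: 214014.4 / 1000 = 214 s ≈ 3.57 minutes.

4 minutes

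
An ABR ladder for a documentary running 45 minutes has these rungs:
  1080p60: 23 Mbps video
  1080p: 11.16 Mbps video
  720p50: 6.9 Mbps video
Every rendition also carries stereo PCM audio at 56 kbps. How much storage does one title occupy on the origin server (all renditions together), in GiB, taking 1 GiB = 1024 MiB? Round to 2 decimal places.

12.96 GiB

45 min = 2700 s
Audio: 56 kbps = 0.056 Mbps.
Sum of rendition bitrates: (23+0.056) + (11.16+0.056) + (6.9+0.056) = 41.228 Mbps.
× 2700 s = 111,316 Mb = 13,914 MB = 12.96 GiB.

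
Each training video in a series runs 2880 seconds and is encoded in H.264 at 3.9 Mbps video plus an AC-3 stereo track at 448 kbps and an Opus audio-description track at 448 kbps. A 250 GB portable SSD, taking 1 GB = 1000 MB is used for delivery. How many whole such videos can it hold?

Audio total: 448 + 448 = 896 kbps = 0.896 Mbps.
Total bitrate: 4.796 Mbps.
Per item: 4.796 Mbps × 2880 s = 13,812 Mb = 1,727 MB.
Capacity: 250 GB = 2,000,000 Mb; 144.80 items → 144 complete.

144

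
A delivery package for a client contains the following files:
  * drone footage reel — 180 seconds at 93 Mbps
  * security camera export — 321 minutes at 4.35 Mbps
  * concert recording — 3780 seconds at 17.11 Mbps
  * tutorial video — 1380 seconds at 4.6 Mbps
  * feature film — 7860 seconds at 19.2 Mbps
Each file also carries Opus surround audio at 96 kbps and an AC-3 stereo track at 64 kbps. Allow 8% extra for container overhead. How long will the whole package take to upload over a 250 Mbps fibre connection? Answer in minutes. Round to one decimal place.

23.6 minutes

Audio total: 96 + 64 = 160 kbps = 0.160 Mbps.
drone footage reel: 93.160 Mbps × 180 s × 1.08 = 18110.3 Mb
security camera export: 4.510 Mbps × 19260 s × 1.08 = 93811.6 Mb
concert recording: 17.270 Mbps × 3780 s × 1.08 = 70503.0 Mb
tutorial video: 4.760 Mbps × 1380 s × 1.08 = 7094.3 Mb
feature film: 19.360 Mbps × 7860 s × 1.08 = 164343.2 Mb
Total: 353862.4 Mb = 44232.8 MB.
At 250 Mbps: 353862.4 / 250 = 1415 s ≈ 23.6 minutes.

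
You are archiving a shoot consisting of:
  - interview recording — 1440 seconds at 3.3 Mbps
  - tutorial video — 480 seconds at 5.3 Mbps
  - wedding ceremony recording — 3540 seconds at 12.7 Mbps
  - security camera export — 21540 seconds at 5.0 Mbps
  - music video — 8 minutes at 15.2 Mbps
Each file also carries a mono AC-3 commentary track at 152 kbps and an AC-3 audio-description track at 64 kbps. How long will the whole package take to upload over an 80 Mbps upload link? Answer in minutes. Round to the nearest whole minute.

36 minutes

Audio total: 152 + 64 = 216 kbps = 0.216 Mbps.
interview recording: 3.516 Mbps × 1440 s = 5063.0 Mb
tutorial video: 5.516 Mbps × 480 s = 2647.7 Mb
wedding ceremony recording: 12.916 Mbps × 3540 s = 45722.6 Mb
security camera export: 5.216 Mbps × 21540 s = 112352.6 Mb
music video: 15.416 Mbps × 480 s = 7399.7 Mb
Total: 173185.7 Mb = 21648.2 MB.
At 80 Mbps: 173185.7 / 80 = 2165 s ≈ 36.1 minutes.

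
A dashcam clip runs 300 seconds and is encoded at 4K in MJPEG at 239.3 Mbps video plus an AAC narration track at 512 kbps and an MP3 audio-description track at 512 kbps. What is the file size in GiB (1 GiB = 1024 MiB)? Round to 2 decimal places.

Audio total: 512 + 512 = 1024 kbps = 1.024 Mbps.
Total bitrate: 239.3 + 1.024 = 240.324 Mbps.
Stream data: 240.324 Mbps × 300 s = 72097.2 Mb.
72,097 Mb = 9,012,150,000 bytes ÷ 1,073,741,824 = 8.393 GiB.

8.39 GiB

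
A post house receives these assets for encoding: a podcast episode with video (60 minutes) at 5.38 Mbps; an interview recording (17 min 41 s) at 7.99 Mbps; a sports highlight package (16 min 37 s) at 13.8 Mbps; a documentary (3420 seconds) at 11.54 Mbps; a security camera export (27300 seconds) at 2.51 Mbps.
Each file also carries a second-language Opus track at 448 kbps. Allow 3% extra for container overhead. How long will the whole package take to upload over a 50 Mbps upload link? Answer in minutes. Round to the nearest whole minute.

57 minutes

Audio: 448 kbps = 0.448 Mbps.
podcast episode with video: 5.828 Mbps × 3600 s × 1.03 = 21610.2 Mb
interview recording: 8.438 Mbps × 1061 s × 1.03 = 9221.3 Mb
sports highlight package: 14.248 Mbps × 997 s × 1.03 = 14631.4 Mb
documentary: 11.988 Mbps × 3420 s × 1.03 = 42228.9 Mb
security camera export: 2.958 Mbps × 27300 s × 1.03 = 83176.0 Mb
Total: 170867.9 Mb = 21358.5 MB.
At 50 Mbps: 170867.9 / 50 = 3417 s ≈ 57 minutes.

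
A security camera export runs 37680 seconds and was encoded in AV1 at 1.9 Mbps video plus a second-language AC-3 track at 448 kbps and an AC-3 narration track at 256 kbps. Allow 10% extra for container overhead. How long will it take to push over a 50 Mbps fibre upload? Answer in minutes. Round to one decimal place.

36.0 minutes

Audio total: 448 + 256 = 704 kbps = 0.704 Mbps.
Total bitrate: 2.604 Mbps.
File: 2.604 Mbps × 37680 s = 98118.7 Mb.
With 10% container overhead: ×1.10. → 107930.6 Mb.
At 50 Mbps: 107930.6 / 50 = 2158.6 s ≈ 36 minutes.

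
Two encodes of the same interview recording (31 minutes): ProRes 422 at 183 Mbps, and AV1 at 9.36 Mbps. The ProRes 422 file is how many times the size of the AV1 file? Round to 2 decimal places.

31 min = 1860 s
ProRes 422: 183.000 Mbps × 1860 s = 340380.0 Mb = 39.625 GiB.
AV1: 9.360 Mbps × 1860 s = 17409.6 Mb = 2.027 GiB.
Ratio: 39.625 / 2.027 = 19.551.

19.55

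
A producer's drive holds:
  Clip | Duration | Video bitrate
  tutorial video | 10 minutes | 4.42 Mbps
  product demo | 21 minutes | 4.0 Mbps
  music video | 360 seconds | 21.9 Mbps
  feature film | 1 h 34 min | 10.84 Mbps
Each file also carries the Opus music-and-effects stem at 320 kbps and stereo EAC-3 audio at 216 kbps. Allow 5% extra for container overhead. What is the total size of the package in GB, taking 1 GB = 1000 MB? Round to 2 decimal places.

10.62 GB

Audio total: 320 + 216 = 536 kbps = 0.536 Mbps.
tutorial video: 4.956 Mbps × 600 s × 1.05 = 3122.3 Mb
product demo: 4.536 Mbps × 1260 s × 1.05 = 6001.1 Mb
music video: 22.436 Mbps × 360 s × 1.05 = 8480.8 Mb
feature film: 11.376 Mbps × 5640 s × 1.05 = 67368.7 Mb
Total: 84972.9 Mb = 10621.6 MB.
= 10.62 GB.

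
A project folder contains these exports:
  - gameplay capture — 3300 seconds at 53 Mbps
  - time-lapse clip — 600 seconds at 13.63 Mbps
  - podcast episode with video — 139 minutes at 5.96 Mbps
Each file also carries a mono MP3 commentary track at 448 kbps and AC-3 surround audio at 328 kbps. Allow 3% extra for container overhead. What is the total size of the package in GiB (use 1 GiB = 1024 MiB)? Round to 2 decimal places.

29.05 GiB

Audio total: 448 + 328 = 776 kbps = 0.776 Mbps.
gameplay capture: 53.776 Mbps × 3300 s × 1.03 = 182784.6 Mb
time-lapse clip: 14.406 Mbps × 600 s × 1.03 = 8902.9 Mb
podcast episode with video: 6.736 Mbps × 8340 s × 1.03 = 57863.6 Mb
Total: 249551.1 Mb = 31193.9 MB.
= 29.05 GiB.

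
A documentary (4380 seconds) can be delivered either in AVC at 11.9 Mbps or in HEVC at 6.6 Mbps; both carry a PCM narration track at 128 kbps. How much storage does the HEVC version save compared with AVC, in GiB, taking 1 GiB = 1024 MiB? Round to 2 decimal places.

Audio: 128 kbps = 0.128 Mbps.
AVC: 12.028 Mbps × 4380 s = 52682.6 Mb = 6.133 GiB.
HEVC: 6.728 Mbps × 4380 s = 29468.6 Mb = 3.431 GiB.
Saving: 6.133 − 3.431 = 2.702 GiB.

2.70 GiB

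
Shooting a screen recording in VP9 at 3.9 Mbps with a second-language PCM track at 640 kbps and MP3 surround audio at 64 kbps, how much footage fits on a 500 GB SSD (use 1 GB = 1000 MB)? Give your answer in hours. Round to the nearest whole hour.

Audio total: 640 + 64 = 704 kbps = 0.704 Mbps.
Total bitrate: 3.9 + 0.704 = 4.604 Mbps.
Capacity: 500 GB = 4,000,000 Mb.
Recording time: 4,000,000 / 4.604 = 868,810 s ≈ 241 hours.

241 hours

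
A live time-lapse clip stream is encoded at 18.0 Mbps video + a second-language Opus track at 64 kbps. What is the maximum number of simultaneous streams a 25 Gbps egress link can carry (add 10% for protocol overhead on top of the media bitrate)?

1258

Audio: 64 kbps = 0.064 Mbps.
Per-viewer media rate: 18.064 Mbps.
On the wire with 10% overhead: 19.870 Mbps.
25 Gbps = 25,000 Mbps; 25,000 / 19.870 = 1258.15 → 1258 viewers.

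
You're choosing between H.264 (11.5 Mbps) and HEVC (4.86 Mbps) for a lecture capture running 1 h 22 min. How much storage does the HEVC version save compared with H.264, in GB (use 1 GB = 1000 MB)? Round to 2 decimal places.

4.08 GB

1 h 22 min = 82 min = 4920 s
H.264: 11.500 Mbps × 4920 s = 56580.0 Mb = 7.072 GB.
HEVC: 4.860 Mbps × 4920 s = 23911.2 Mb = 2.989 GB.
Saving: 7.072 − 2.989 = 4.084 GB.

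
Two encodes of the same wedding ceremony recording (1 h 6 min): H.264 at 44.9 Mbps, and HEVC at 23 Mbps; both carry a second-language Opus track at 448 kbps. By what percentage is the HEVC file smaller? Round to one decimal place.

1 h 6 min = 66 min = 3960 s
Audio: 448 kbps = 0.448 Mbps.
H.264: 45.348 Mbps × 3960 s = 179578.1 Mb = 20.906 GiB.
HEVC: 23.448 Mbps × 3960 s = 92854.1 Mb = 10.810 GiB.
Reduction: (1 − 10.810/20.906) × 100 = 48.29%.

48.3%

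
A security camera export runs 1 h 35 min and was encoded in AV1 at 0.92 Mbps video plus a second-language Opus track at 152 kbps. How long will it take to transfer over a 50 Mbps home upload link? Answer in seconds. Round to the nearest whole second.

1 h 35 min = 95 min = 5700 s
Audio: 152 kbps = 0.152 Mbps.
Total bitrate: 1.072 Mbps.
File: 1.072 Mbps × 5700 s = 6110.4 Mb.
At 50 Mbps: 6110.4 / 50 = 122.2 s ≈ 122 seconds.

122 seconds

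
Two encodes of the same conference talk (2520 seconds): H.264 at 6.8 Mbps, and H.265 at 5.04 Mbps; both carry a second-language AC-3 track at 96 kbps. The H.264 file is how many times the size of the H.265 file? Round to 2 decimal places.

1.34

Audio: 96 kbps = 0.096 Mbps.
H.264: 6.896 Mbps × 2520 s = 17377.9 Mb = 2.172 GB.
H.265: 5.136 Mbps × 2520 s = 12942.7 Mb = 1.618 GB.
Ratio: 2.172 / 1.618 = 1.343.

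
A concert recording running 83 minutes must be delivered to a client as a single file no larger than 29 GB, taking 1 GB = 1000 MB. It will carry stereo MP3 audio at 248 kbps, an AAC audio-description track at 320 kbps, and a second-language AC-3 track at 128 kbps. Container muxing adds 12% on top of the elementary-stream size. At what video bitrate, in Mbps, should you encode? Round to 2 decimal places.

Budget: 29 GB = 232000.0 Mb.
Stream payload after overhead: 232000.0 / 1.12 = 207142.9 Mb.
83 min = 4980 s
Total bitrate budget: 207142.9 Mb / 4980 s = 41.595 Mbps.
Audio total: 248 + 320 + 128 = 696 kbps = 0.696 Mbps.
Video: 41.595 − 0.696 = 40.899 Mbps.

40.90 Mbps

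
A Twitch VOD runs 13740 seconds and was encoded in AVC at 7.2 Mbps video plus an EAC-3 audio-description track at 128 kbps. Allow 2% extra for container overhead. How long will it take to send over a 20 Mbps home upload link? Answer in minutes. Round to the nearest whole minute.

Audio: 128 kbps = 0.128 Mbps.
Total bitrate: 7.328 Mbps.
File: 7.328 Mbps × 13740 s = 100686.7 Mb.
With 2% container overhead: ×1.02. → 102700.5 Mb.
At 20 Mbps: 102700.5 / 20 = 5135.0 s ≈ 85.6 minutes.

86 minutes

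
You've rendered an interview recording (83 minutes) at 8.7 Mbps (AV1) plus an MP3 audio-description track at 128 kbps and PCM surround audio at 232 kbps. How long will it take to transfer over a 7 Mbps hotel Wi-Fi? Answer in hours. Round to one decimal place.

83 min = 4980 s
Audio total: 128 + 232 = 360 kbps = 0.360 Mbps.
Total bitrate: 9.060 Mbps.
File: 9.060 Mbps × 4980 s = 45118.8 Mb.
At 7 Mbps: 45118.8 / 7 = 6445.5 s ≈ 1.79 hours.

1.8 hours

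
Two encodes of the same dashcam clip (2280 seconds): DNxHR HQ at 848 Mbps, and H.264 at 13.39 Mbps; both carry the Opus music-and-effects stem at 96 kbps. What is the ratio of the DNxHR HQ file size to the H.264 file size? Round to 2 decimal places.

62.89

Audio: 96 kbps = 0.096 Mbps.
DNxHR HQ: 848.096 Mbps × 2280 s = 1933658.9 Mb = 241.707 GB.
H.264: 13.486 Mbps × 2280 s = 30748.1 Mb = 3.844 GB.
Ratio: 241.707 / 3.844 = 62.887.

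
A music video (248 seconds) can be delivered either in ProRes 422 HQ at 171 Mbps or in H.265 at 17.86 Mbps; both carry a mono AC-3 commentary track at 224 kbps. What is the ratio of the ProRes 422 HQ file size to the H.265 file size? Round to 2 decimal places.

9.47

Audio: 224 kbps = 0.224 Mbps.
ProRes 422 HQ: 171.224 Mbps × 248 s = 42463.6 Mb = 5.308 GB.
H.265: 18.084 Mbps × 248 s = 4484.8 Mb = 0.561 GB.
Ratio: 5.308 / 0.561 = 9.468.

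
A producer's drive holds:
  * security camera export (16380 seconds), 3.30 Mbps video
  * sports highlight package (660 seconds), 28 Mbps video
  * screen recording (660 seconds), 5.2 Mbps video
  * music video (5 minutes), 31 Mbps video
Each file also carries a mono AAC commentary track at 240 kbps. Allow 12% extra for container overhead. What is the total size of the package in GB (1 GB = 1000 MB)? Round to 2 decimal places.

Audio: 240 kbps = 0.240 Mbps.
security camera export: 3.540 Mbps × 16380 s × 1.12 = 64943.4 Mb
sports highlight package: 28.240 Mbps × 660 s × 1.12 = 20875.0 Mb
screen recording: 5.440 Mbps × 660 s × 1.12 = 4021.2 Mb
music video: 31.240 Mbps × 300 s × 1.12 = 10496.6 Mb
Total: 100336.3 Mb = 12542.0 MB.
= 12.54 GB.

12.54 GB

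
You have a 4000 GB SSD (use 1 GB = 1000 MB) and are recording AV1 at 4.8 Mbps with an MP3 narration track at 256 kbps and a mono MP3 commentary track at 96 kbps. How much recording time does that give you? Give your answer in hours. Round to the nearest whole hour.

Audio total: 256 + 96 = 352 kbps = 0.352 Mbps.
Total bitrate: 4.8 + 0.352 = 5.152 Mbps.
Capacity: 4000 GB = 32,000,000 Mb.
Recording time: 32,000,000 / 5.152 = 6,211,180 s ≈ 1,725 hours.

1725 hours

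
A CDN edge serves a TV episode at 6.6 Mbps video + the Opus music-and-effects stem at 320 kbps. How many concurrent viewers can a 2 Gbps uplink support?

289

Audio: 320 kbps = 0.320 Mbps.
Per-viewer media rate: 6.920 Mbps.
2 Gbps = 2,000 Mbps; 2,000 / 6.920 = 289.02 → 289 viewers.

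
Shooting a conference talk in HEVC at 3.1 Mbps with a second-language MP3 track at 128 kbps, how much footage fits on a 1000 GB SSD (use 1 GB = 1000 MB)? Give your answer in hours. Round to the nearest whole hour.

Audio: 128 kbps = 0.128 Mbps.
Total bitrate: 3.1 + 0.128 = 3.228 Mbps.
Capacity: 1000 GB = 8,000,000 Mb.
Recording time: 8,000,000 / 3.228 = 2,478,315 s ≈ 688 hours.

688 hours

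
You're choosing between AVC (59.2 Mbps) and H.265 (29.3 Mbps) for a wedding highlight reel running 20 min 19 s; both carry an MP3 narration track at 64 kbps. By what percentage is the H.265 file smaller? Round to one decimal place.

20 min 19 s = 1219 s
Audio: 64 kbps = 0.064 Mbps.
AVC: 59.264 Mbps × 1219 s = 72242.8 Mb = 9.030 GB.
H.265: 29.364 Mbps × 1219 s = 35794.7 Mb = 4.474 GB.
Reduction: (1 − 4.474/9.030) × 100 = 50.45%.

50.5%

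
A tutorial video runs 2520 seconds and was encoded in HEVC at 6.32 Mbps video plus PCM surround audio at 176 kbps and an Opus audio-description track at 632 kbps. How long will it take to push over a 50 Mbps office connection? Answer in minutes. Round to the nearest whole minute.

6 minutes

Audio total: 176 + 632 = 808 kbps = 0.808 Mbps.
Total bitrate: 7.128 Mbps.
File: 7.128 Mbps × 2520 s = 17962.6 Mb.
At 50 Mbps: 17962.6 / 50 = 359.3 s ≈ 5.99 minutes.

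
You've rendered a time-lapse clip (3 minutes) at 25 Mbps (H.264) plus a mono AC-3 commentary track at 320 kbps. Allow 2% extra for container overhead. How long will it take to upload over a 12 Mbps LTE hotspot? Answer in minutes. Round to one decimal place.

6.5 minutes

3 min = 180 s
Audio: 320 kbps = 0.320 Mbps.
Total bitrate: 25.320 Mbps.
File: 25.320 Mbps × 180 s = 4557.6 Mb.
With 2% container overhead: ×1.02. → 4648.8 Mb.
At 12 Mbps: 4648.8 / 12 = 387.4 s ≈ 6.46 minutes.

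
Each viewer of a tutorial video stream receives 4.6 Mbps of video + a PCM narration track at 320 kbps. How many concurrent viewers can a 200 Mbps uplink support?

40

Audio: 320 kbps = 0.320 Mbps.
Per-viewer media rate: 4.920 Mbps.
200 Mbps = 200.0 Mbps; 200.0 / 4.920 = 40.65 → 40 viewers.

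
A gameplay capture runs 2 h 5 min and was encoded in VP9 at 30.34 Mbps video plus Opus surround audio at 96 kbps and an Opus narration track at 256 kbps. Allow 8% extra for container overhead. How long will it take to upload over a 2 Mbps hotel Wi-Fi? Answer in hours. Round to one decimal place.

34.5 hours

2 h 5 min = 125 min = 7500 s
Audio total: 96 + 256 = 352 kbps = 0.352 Mbps.
Total bitrate: 30.692 Mbps.
File: 30.692 Mbps × 7500 s = 230190.0 Mb.
With 8% container overhead: ×1.08. → 248605.2 Mb.
At 2 Mbps: 248605.2 / 2 = 124302.6 s ≈ 34.5 hours.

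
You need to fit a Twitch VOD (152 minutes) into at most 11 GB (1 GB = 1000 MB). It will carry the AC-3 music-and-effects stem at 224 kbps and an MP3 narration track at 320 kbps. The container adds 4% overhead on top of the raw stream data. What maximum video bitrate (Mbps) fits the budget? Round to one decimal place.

Budget: 11 GB = 88000.0 Mb.
Stream payload after overhead: 88000.0 / 1.04 = 84615.4 Mb.
152 min = 9120 s
Total bitrate budget: 84615.4 Mb / 9120 s = 9.278 Mbps.
Audio total: 224 + 320 = 544 kbps = 0.544 Mbps.
Video: 9.278 − 0.544 = 8.734 Mbps.

8.7 Mbps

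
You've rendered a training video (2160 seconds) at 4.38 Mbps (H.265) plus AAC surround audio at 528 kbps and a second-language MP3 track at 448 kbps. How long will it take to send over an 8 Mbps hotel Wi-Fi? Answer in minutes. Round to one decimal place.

24.1 minutes

Audio total: 528 + 448 = 976 kbps = 0.976 Mbps.
Total bitrate: 5.356 Mbps.
File: 5.356 Mbps × 2160 s = 11569.0 Mb.
At 8 Mbps: 11569.0 / 8 = 1446.1 s ≈ 24.1 minutes.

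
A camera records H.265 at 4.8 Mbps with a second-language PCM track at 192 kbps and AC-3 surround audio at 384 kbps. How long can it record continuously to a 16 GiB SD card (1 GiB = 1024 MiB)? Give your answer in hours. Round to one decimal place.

Audio total: 192 + 384 = 576 kbps = 0.576 Mbps.
Total bitrate: 4.8 + 0.576 = 5.376 Mbps.
Capacity: 16 GiB = 137,439 Mb.
Recording time: 137,439 / 5.376 = 25,565 s ≈ 7.10 hours.

7.1 hours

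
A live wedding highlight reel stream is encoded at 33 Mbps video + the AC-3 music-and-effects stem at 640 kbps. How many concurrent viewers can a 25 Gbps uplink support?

743

Audio: 640 kbps = 0.640 Mbps.
Per-viewer media rate: 33.640 Mbps.
25 Gbps = 25,000 Mbps; 25,000 / 33.640 = 743.16 → 743 viewers.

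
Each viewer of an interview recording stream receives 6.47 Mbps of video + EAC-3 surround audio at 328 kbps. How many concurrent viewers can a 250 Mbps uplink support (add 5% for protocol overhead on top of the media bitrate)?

35

Audio: 328 kbps = 0.328 Mbps.
Per-viewer media rate: 6.798 Mbps.
On the wire with 5% overhead: 7.138 Mbps.
250 Mbps = 250.0 Mbps; 250.0 / 7.138 = 35.02 → 35 viewers.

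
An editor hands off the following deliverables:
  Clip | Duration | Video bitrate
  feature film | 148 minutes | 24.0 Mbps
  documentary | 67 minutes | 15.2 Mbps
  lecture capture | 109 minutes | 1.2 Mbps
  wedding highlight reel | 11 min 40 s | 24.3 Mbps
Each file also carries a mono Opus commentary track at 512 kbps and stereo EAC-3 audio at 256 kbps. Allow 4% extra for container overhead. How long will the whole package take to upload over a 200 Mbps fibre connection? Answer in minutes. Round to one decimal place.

Audio total: 512 + 256 = 768 kbps = 0.768 Mbps.
feature film: 24.768 Mbps × 8880 s × 1.04 = 228737.4 Mb
documentary: 15.968 Mbps × 4020 s × 1.04 = 66759.0 Mb
lecture capture: 1.968 Mbps × 6540 s × 1.04 = 13385.5 Mb
wedding highlight reel: 25.068 Mbps × 700 s × 1.04 = 18249.5 Mb
Total: 327131.5 Mb = 40891.4 MB.
At 200 Mbps: 327131.5 / 200 = 1636 s ≈ 27.3 minutes.

27.3 minutes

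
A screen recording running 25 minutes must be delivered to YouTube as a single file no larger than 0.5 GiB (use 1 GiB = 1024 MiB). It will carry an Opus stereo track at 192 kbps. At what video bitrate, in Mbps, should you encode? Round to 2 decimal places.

2.67 Mbps

Budget: 0.5 GiB = 4295.0 Mb.
25 min = 1500 s
Total bitrate budget: 4295.0 Mb / 1500 s = 2.863 Mbps.
Audio: 192 kbps = 0.192 Mbps.
Video: 2.863 − 0.192 = 2.671 Mbps.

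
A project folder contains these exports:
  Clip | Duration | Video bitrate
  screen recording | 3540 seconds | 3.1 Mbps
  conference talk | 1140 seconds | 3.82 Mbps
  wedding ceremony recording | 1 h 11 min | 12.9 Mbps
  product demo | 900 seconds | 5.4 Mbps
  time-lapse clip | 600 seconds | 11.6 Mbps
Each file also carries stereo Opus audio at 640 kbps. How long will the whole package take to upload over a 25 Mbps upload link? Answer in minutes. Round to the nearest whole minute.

Audio: 640 kbps = 0.640 Mbps.
screen recording: 3.740 Mbps × 3540 s = 13239.6 Mb
conference talk: 4.460 Mbps × 1140 s = 5084.4 Mb
wedding ceremony recording: 13.540 Mbps × 4260 s = 57680.4 Mb
product demo: 6.040 Mbps × 900 s = 5436.0 Mb
time-lapse clip: 12.240 Mbps × 600 s = 7344.0 Mb
Total: 88784.4 Mb = 11098.0 MB.
At 25 Mbps: 88784.4 / 25 = 3551 s ≈ 59.2 minutes.

59 minutes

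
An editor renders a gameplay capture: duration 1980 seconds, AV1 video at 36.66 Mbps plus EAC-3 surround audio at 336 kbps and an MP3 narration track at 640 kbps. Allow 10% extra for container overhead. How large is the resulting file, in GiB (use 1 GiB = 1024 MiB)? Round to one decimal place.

9.5 GiB

Audio total: 336 + 640 = 976 kbps = 0.976 Mbps.
Total bitrate: 36.66 + 0.976 = 37.636 Mbps.
Stream data: 37.636 Mbps × 1980 s = 74519.3 Mb.
With 10% container overhead: ×1.10.
81,971 Mb = 10,246,401,000 bytes ÷ 1,073,741,824 = 9.543 GiB.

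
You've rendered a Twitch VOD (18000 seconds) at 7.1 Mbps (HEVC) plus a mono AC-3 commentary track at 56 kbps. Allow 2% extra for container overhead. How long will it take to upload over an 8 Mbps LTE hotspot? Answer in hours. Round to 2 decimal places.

4.56 hours

Audio: 56 kbps = 0.056 Mbps.
Total bitrate: 7.156 Mbps.
File: 7.156 Mbps × 18000 s = 128808.0 Mb.
With 2% container overhead: ×1.02. → 131384.2 Mb.
At 8 Mbps: 131384.2 / 8 = 16423.0 s ≈ 4.56 hours.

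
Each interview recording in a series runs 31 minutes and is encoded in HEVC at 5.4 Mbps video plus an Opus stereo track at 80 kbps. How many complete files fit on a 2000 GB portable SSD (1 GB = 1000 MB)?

1569

31 min = 1860 s
Audio: 80 kbps = 0.080 Mbps.
Total bitrate: 5.480 Mbps.
Per item: 5.480 Mbps × 1860 s = 10,193 Mb = 1,274 MB.
Capacity: 2000 GB = 16,000,000 Mb; 1569.74 items → 1569 complete.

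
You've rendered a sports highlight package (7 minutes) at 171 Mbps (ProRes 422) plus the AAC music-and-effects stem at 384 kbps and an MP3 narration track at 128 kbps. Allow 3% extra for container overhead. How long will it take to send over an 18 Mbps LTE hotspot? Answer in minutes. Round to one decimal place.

7 min = 420 s
Audio total: 384 + 128 = 512 kbps = 0.512 Mbps.
Total bitrate: 171.512 Mbps.
File: 171.512 Mbps × 420 s = 72035.0 Mb.
With 3% container overhead: ×1.03. → 74196.1 Mb.
At 18 Mbps: 74196.1 / 18 = 4122.0 s ≈ 68.7 minutes.

68.7 minutes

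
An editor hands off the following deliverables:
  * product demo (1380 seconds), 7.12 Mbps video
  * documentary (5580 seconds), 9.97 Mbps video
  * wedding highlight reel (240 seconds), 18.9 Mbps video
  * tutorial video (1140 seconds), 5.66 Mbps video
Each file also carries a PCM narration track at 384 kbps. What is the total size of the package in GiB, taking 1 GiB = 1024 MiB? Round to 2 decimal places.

Audio: 384 kbps = 0.384 Mbps.
product demo: 7.504 Mbps × 1380 s = 10355.5 Mb
documentary: 10.354 Mbps × 5580 s = 57775.3 Mb
wedding highlight reel: 19.284 Mbps × 240 s = 4628.2 Mb
tutorial video: 6.044 Mbps × 1140 s = 6890.2 Mb
Total: 79649.2 Mb = 9956.1 MB.
= 9.272 GiB.

9.27 GiB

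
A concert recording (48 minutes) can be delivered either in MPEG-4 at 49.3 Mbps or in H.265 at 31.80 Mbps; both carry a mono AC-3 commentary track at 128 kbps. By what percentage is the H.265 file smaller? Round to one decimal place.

35.4%

48 min = 2880 s
Audio: 128 kbps = 0.128 Mbps.
MPEG-4: 49.428 Mbps × 2880 s = 142352.6 Mb = 17.794 GB.
H.265: 31.928 Mbps × 2880 s = 91952.6 Mb = 11.494 GB.
Reduction: (1 − 11.494/17.794) × 100 = 35.41%.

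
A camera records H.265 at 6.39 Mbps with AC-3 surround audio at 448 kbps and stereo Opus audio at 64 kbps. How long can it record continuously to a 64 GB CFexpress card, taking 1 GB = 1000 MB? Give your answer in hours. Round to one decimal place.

20.6 hours

Audio total: 448 + 64 = 512 kbps = 0.512 Mbps.
Total bitrate: 6.39 + 0.512 = 6.902 Mbps.
Capacity: 64 GB = 512,000 Mb.
Recording time: 512,000 / 6.902 = 74,181 s ≈ 20.6 hours.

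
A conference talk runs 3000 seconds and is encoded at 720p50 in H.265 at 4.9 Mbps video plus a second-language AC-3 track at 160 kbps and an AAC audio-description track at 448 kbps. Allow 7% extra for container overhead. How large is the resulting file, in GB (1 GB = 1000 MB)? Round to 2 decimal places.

2.21 GB

Audio total: 160 + 448 = 608 kbps = 0.608 Mbps.
Total bitrate: 4.9 + 0.608 = 5.508 Mbps.
Stream data: 5.508 Mbps × 3000 s = 16524.0 Mb.
With 7% container overhead: ×1.07.
17,681 Mb ÷ 8 = 2,210 MB → 2.210 GB.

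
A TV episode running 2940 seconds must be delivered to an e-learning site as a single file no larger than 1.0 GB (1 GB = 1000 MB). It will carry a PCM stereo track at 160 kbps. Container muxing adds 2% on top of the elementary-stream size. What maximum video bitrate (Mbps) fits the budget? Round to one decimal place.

2.5 Mbps

Budget: 1.0 GB = 8000.0 Mb.
Stream payload after overhead: 8000.0 / 1.02 = 7843.1 Mb.
Total bitrate budget: 7843.1 Mb / 2940 s = 2.668 Mbps.
Audio: 160 kbps = 0.160 Mbps.
Video: 2.668 − 0.160 = 2.508 Mbps.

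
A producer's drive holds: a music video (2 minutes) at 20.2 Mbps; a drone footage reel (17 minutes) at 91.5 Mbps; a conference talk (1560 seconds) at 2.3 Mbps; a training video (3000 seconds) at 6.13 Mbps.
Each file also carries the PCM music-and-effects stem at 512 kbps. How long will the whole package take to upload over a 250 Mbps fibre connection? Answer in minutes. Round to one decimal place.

Audio: 512 kbps = 0.512 Mbps.
music video: 20.712 Mbps × 120 s = 2485.4 Mb
drone footage reel: 92.012 Mbps × 1020 s = 93852.2 Mb
conference talk: 2.812 Mbps × 1560 s = 4386.7 Mb
training video: 6.642 Mbps × 3000 s = 19926.0 Mb
Total: 120650.4 Mb = 15081.3 MB.
At 250 Mbps: 120650.4 / 250 = 483 s ≈ 8.04 minutes.

8.0 minutes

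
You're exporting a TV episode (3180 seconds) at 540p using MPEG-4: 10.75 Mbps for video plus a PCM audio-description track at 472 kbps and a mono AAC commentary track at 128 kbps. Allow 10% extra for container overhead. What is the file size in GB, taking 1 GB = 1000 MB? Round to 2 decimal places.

4.96 GB

Audio total: 472 + 128 = 600 kbps = 0.600 Mbps.
Total bitrate: 10.75 + 0.600 = 11.350 Mbps.
Stream data: 11.350 Mbps × 3180 s = 36093.0 Mb.
With 10% container overhead: ×1.10.
39,702 Mb ÷ 8 = 4,963 MB → 4.963 GB.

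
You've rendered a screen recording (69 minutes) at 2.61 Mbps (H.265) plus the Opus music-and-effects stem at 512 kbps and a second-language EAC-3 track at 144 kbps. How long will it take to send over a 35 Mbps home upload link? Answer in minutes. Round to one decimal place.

69 min = 4140 s
Audio total: 512 + 144 = 656 kbps = 0.656 Mbps.
Total bitrate: 3.266 Mbps.
File: 3.266 Mbps × 4140 s = 13521.2 Mb.
At 35 Mbps: 13521.2 / 35 = 386.3 s ≈ 6.44 minutes.

6.4 minutes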